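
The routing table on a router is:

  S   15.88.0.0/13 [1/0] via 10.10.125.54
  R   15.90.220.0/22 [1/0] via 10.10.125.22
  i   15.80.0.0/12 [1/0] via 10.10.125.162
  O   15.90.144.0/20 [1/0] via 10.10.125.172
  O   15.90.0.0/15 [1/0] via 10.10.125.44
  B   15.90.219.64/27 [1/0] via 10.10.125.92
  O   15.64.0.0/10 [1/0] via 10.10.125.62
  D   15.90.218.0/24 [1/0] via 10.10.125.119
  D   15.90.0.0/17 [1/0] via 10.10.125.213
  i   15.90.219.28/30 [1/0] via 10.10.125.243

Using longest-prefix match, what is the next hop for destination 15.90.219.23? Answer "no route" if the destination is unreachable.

10.10.125.44

Routes whose prefix contains 15.90.219.23:
  15.64.0.0/10 (15.64.0.0 - 15.127.255.255) -> 10.10.125.62
  15.80.0.0/12 (15.80.0.0 - 15.95.255.255) -> 10.10.125.162
  15.88.0.0/13 (15.88.0.0 - 15.95.255.255) -> 10.10.125.54
  15.90.0.0/15 (15.90.0.0 - 15.91.255.255) -> 10.10.125.44
More-specific entries that do NOT match:
  15.90.219.28/30 (15.90.219.28 - 15.90.219.31) does not contain 15.90.219.23
  15.90.219.64/27 (15.90.219.64 - 15.90.219.95) does not contain 15.90.219.23
  15.90.218.0/24 (15.90.218.0 - 15.90.218.255) does not contain 15.90.219.23
  15.90.220.0/22 (15.90.220.0 - 15.90.223.255) does not contain 15.90.219.23
  15.90.144.0/20 (15.90.144.0 - 15.90.159.255) does not contain 15.90.219.23
  15.90.0.0/17 (15.90.0.0 - 15.90.127.255) does not contain 15.90.219.23
Longest matching prefix is /15 -> next hop 10.10.125.44.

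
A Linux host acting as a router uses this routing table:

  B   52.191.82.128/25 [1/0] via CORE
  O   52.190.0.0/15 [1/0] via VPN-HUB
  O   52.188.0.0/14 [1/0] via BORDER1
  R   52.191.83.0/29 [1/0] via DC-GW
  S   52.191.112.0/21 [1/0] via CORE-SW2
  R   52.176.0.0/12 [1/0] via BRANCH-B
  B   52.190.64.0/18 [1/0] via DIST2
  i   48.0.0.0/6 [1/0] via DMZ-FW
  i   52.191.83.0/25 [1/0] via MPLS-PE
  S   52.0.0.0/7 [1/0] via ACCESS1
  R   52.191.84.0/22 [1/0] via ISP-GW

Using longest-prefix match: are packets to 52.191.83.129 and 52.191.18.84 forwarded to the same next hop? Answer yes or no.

yes

52.191.83.129: longest match 52.190.0.0/15 -> VPN-HUB
52.191.18.84: longest match 52.190.0.0/15 -> VPN-HUB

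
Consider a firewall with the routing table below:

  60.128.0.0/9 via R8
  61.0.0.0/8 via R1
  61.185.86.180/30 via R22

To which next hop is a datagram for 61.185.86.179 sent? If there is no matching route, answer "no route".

Routes whose prefix contains 61.185.86.179:
  61.0.0.0/8 (61.0.0.0 - 61.255.255.255) -> R1
More-specific entries that do NOT match:
  61.185.86.180/30 (61.185.86.180 - 61.185.86.183) does not contain 61.185.86.179
  60.128.0.0/9 (60.128.0.0 - 60.255.255.255) does not contain 61.185.86.179
Longest matching prefix is /8 -> next hop R1.

R1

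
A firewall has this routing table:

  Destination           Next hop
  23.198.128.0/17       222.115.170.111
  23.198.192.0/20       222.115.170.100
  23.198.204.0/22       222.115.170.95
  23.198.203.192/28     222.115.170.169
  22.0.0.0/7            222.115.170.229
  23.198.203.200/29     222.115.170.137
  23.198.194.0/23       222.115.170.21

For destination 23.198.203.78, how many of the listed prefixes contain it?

Prefixes containing 23.198.203.78:
  22.0.0.0/7 (22.0.0.0 - 23.255.255.255)
  23.198.128.0/17 (23.198.128.0 - 23.198.255.255)
  23.198.192.0/20 (23.198.192.0 - 23.198.207.255)
Total matching entries: 3.

3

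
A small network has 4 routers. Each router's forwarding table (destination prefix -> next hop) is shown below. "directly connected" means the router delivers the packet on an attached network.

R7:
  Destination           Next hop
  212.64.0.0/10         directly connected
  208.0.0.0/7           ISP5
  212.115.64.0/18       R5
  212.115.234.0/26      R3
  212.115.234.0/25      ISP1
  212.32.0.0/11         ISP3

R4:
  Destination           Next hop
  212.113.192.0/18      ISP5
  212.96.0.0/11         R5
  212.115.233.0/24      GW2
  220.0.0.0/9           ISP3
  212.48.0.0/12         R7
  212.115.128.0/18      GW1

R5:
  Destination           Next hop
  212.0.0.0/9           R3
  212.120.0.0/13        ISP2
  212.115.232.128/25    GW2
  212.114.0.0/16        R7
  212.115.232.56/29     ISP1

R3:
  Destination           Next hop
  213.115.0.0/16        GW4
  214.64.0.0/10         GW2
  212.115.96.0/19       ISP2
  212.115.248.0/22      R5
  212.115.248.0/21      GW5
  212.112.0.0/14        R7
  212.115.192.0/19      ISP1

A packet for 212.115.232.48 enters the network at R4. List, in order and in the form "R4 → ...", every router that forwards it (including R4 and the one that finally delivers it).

R4 → R5 → R3 → R7

At R4: longest match for 212.115.232.48 is 212.96.0.0/11 -> R5
At R5: longest match for 212.115.232.48 is 212.0.0.0/9 -> R3
At R3: longest match for 212.115.232.48 is 212.112.0.0/14 -> R7
At R7: longest match for 212.115.232.48 is 212.64.0.0/10 -> directly connected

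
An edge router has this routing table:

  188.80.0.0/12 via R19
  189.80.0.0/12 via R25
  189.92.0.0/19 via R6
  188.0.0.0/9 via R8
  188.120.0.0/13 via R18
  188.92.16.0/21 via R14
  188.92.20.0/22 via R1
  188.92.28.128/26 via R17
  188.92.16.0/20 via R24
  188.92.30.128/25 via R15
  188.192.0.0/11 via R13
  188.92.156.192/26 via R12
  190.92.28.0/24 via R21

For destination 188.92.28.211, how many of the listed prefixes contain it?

3

Prefixes containing 188.92.28.211:
  188.0.0.0/9 (188.0.0.0 - 188.127.255.255)
  188.80.0.0/12 (188.80.0.0 - 188.95.255.255)
  188.92.16.0/20 (188.92.16.0 - 188.92.31.255)
Total matching entries: 3.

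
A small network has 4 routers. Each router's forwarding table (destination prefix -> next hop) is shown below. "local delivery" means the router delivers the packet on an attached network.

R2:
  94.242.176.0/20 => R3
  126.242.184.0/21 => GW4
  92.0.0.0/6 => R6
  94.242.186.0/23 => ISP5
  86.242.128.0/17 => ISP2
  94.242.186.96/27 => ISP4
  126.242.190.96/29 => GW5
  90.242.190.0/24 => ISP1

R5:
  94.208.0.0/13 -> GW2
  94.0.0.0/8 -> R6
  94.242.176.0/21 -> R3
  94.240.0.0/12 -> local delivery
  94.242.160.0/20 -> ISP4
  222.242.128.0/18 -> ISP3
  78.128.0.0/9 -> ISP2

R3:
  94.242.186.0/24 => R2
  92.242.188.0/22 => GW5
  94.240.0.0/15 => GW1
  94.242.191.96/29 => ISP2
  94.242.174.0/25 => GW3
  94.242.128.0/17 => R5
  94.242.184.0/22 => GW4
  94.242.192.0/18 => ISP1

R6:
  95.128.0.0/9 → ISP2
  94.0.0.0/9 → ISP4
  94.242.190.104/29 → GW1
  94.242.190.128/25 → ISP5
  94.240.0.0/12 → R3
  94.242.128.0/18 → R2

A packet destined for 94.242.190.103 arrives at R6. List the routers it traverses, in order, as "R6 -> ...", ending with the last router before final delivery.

R6 -> R2 -> R3 -> R5

At R6: longest match for 94.242.190.103 is 94.242.128.0/18 -> R2
At R2: longest match for 94.242.190.103 is 94.242.176.0/20 -> R3
At R3: longest match for 94.242.190.103 is 94.242.128.0/17 -> R5
At R5: longest match for 94.242.190.103 is 94.240.0.0/12 -> local delivery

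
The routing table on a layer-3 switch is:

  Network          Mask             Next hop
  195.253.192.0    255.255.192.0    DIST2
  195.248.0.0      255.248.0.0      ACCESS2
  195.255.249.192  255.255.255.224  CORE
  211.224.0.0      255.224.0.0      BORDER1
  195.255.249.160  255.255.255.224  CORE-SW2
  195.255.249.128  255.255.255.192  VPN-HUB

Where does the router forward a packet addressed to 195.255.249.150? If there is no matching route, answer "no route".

Routes whose prefix contains 195.255.249.150:
  195.248.0.0/13 (195.248.0.0 - 195.255.255.255) -> ACCESS2
  195.255.249.128/26 (195.255.249.128 - 195.255.249.191) -> VPN-HUB
More-specific entries that do NOT match:
  195.255.249.192/27 (195.255.249.192 - 195.255.249.223) does not contain 195.255.249.150
  195.255.249.160/27 (195.255.249.160 - 195.255.249.191) does not contain 195.255.249.150
Longest matching prefix is /26 -> next hop VPN-HUB.

VPN-HUB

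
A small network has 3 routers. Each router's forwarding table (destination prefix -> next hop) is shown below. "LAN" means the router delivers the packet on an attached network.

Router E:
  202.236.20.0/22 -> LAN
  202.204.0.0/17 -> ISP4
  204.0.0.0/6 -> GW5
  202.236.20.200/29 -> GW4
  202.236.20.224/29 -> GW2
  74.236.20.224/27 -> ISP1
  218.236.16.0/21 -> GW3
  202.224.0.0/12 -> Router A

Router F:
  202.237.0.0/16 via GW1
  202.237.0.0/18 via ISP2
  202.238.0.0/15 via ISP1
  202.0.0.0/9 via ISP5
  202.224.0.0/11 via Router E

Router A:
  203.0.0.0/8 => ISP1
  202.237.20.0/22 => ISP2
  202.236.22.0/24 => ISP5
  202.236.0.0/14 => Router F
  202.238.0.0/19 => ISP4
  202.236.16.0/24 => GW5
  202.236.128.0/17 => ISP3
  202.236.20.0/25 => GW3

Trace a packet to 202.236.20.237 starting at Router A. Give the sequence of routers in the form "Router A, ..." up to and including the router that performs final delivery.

Router A, Router F, Router E

At Router A: longest match for 202.236.20.237 is 202.236.0.0/14 -> Router F
At Router F: longest match for 202.236.20.237 is 202.224.0.0/11 -> Router E
At Router E: longest match for 202.236.20.237 is 202.236.20.0/22 -> LAN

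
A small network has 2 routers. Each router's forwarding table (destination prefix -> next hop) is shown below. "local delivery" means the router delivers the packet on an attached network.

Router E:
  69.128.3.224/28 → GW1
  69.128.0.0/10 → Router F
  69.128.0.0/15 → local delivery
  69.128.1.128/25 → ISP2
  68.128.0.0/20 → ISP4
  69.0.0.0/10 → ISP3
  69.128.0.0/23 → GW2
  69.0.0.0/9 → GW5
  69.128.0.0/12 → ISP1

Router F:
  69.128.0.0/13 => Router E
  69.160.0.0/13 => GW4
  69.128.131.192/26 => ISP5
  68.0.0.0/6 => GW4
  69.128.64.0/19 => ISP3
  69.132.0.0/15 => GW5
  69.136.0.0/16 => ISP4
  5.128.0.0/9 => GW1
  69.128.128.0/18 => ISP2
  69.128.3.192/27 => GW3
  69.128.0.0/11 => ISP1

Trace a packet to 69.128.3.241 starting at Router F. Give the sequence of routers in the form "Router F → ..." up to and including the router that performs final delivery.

At Router F: longest match for 69.128.3.241 is 69.128.0.0/13 -> Router E
At Router E: longest match for 69.128.3.241 is 69.128.0.0/15 -> local delivery

Router F → Router E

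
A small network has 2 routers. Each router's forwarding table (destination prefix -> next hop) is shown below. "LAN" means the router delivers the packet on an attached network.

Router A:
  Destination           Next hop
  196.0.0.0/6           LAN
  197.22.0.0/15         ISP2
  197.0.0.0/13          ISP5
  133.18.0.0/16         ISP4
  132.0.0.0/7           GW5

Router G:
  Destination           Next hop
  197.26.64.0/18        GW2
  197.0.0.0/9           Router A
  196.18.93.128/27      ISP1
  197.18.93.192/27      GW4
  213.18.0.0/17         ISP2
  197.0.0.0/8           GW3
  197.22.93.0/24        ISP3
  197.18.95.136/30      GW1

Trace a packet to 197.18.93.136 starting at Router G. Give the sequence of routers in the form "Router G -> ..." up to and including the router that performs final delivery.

At Router G: longest match for 197.18.93.136 is 197.0.0.0/9 -> Router A
At Router A: longest match for 197.18.93.136 is 196.0.0.0/6 -> LAN

Router G -> Router A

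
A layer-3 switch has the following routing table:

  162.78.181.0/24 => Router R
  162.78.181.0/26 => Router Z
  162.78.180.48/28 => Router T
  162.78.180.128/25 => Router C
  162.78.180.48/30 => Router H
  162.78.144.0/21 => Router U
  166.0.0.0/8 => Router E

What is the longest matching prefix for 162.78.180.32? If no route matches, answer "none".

none

162.78.180.32 is outside every listed prefix and there is no default route.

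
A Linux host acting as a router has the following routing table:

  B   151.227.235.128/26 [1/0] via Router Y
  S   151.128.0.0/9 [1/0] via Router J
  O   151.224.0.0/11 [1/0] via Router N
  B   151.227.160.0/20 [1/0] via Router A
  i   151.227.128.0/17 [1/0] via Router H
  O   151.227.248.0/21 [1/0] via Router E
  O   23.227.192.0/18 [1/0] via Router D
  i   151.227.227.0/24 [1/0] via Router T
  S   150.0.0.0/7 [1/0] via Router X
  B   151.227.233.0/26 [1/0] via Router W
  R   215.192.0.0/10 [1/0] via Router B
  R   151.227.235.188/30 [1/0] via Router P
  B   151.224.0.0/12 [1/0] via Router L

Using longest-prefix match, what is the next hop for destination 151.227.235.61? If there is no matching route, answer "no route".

Routes whose prefix contains 151.227.235.61:
  150.0.0.0/7 (150.0.0.0 - 151.255.255.255) -> Router X
  151.128.0.0/9 (151.128.0.0 - 151.255.255.255) -> Router J
  151.224.0.0/11 (151.224.0.0 - 151.255.255.255) -> Router N
  151.224.0.0/12 (151.224.0.0 - 151.239.255.255) -> Router L
  151.227.128.0/17 (151.227.128.0 - 151.227.255.255) -> Router H
More-specific entries that do NOT match:
  151.227.235.188/30 (151.227.235.188 - 151.227.235.191) does not contain 151.227.235.61
  151.227.235.128/26 (151.227.235.128 - 151.227.235.191) does not contain 151.227.235.61
  151.227.233.0/26 (151.227.233.0 - 151.227.233.63) does not contain 151.227.235.61
  151.227.227.0/24 (151.227.227.0 - 151.227.227.255) does not contain 151.227.235.61
  151.227.248.0/21 (151.227.248.0 - 151.227.255.255) does not contain 151.227.235.61
  151.227.160.0/20 (151.227.160.0 - 151.227.175.255) does not contain 151.227.235.61
  23.227.192.0/18 (23.227.192.0 - 23.227.255.255) does not contain 151.227.235.61
Longest matching prefix is /17 -> next hop Router H.

Router H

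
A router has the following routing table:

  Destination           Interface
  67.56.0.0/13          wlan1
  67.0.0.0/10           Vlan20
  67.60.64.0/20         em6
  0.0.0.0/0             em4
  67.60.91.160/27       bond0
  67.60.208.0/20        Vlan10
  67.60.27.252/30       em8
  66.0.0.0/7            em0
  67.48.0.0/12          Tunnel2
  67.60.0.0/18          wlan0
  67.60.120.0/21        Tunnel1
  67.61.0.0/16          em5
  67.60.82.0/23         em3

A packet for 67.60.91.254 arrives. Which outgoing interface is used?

Routes whose prefix contains 67.60.91.254:
  0.0.0.0/0 (default, matches everything) -> em4
  66.0.0.0/7 (66.0.0.0 - 67.255.255.255) -> em0
  67.0.0.0/10 (67.0.0.0 - 67.63.255.255) -> Vlan20
  67.48.0.0/12 (67.48.0.0 - 67.63.255.255) -> Tunnel2
  67.56.0.0/13 (67.56.0.0 - 67.63.255.255) -> wlan1
More-specific entries that do NOT match:
  67.60.27.252/30 (67.60.27.252 - 67.60.27.255) does not contain 67.60.91.254
  67.60.91.160/27 (67.60.91.160 - 67.60.91.191) does not contain 67.60.91.254
  67.60.82.0/23 (67.60.82.0 - 67.60.83.255) does not contain 67.60.91.254
  67.60.120.0/21 (67.60.120.0 - 67.60.127.255) does not contain 67.60.91.254
  67.60.64.0/20 (67.60.64.0 - 67.60.79.255) does not contain 67.60.91.254
  67.60.208.0/20 (67.60.208.0 - 67.60.223.255) does not contain 67.60.91.254
  67.60.0.0/18 (67.60.0.0 - 67.60.63.255) does not contain 67.60.91.254
  67.61.0.0/16 (67.61.0.0 - 67.61.255.255) does not contain 67.60.91.254
Longest matching prefix is /13 -> interface wlan1.

wlan1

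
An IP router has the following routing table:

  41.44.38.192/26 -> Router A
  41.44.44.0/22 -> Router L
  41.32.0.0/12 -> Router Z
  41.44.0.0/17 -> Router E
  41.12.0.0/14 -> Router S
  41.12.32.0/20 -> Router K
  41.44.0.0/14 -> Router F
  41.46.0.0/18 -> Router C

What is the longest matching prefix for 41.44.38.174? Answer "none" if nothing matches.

41.44.0.0/17

Entries matching 41.44.38.174:
  41.32.0.0/12 (41.32.0.0 - 41.47.255.255)
  41.44.0.0/14 (41.44.0.0 - 41.47.255.255)
  41.44.0.0/17 (41.44.0.0 - 41.44.127.255)
Most specific is 41.44.0.0/17.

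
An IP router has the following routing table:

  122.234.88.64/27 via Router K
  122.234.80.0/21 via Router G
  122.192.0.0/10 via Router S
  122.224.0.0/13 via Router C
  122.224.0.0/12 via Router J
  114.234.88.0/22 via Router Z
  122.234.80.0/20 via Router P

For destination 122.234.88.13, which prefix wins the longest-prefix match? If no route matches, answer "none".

Entries matching 122.234.88.13:
  122.192.0.0/10 (122.192.0.0 - 122.255.255.255)
  122.224.0.0/12 (122.224.0.0 - 122.239.255.255)
  122.234.80.0/20 (122.234.80.0 - 122.234.95.255)
Most specific is 122.234.80.0/20.

122.234.80.0/20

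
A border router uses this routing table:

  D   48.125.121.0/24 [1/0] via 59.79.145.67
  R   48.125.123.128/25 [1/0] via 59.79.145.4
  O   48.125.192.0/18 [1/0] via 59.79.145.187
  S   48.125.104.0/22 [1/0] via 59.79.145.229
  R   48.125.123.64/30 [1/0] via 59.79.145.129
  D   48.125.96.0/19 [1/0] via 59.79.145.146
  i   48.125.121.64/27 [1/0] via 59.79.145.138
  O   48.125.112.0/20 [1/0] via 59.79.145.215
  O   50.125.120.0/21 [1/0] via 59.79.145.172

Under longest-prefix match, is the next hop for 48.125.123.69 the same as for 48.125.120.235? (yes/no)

48.125.123.69: longest match 48.125.112.0/20 -> 59.79.145.215
48.125.120.235: longest match 48.125.112.0/20 -> 59.79.145.215

yes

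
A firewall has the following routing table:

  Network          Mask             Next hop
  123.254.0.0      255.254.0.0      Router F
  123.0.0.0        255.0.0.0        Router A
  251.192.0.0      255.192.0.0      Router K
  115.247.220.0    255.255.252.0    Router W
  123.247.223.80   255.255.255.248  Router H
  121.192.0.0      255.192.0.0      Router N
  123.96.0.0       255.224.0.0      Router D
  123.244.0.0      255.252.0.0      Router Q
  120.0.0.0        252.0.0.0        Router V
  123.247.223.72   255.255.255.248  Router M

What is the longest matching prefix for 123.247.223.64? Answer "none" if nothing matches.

123.244.0.0/14

Entries matching 123.247.223.64:
  120.0.0.0/6 (120.0.0.0 - 123.255.255.255)
  123.0.0.0/8 (123.0.0.0 - 123.255.255.255)
  123.244.0.0/14 (123.244.0.0 - 123.247.255.255)
Most specific is 123.244.0.0/14.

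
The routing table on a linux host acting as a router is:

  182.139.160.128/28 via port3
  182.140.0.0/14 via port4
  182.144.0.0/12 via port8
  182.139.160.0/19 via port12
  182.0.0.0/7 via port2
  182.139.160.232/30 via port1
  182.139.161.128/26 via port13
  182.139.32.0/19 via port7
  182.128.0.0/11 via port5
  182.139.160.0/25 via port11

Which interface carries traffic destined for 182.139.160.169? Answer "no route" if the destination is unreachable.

port12

Routes whose prefix contains 182.139.160.169:
  182.0.0.0/7 (182.0.0.0 - 183.255.255.255) -> port2
  182.128.0.0/11 (182.128.0.0 - 182.159.255.255) -> port5
  182.139.160.0/19 (182.139.160.0 - 182.139.191.255) -> port12
More-specific entries that do NOT match:
  182.139.160.232/30 (182.139.160.232 - 182.139.160.235) does not contain 182.139.160.169
  182.139.160.128/28 (182.139.160.128 - 182.139.160.143) does not contain 182.139.160.169
  182.139.161.128/26 (182.139.161.128 - 182.139.161.191) does not contain 182.139.160.169
  182.139.160.0/25 (182.139.160.0 - 182.139.160.127) does not contain 182.139.160.169
Longest matching prefix is /19 -> interface port12.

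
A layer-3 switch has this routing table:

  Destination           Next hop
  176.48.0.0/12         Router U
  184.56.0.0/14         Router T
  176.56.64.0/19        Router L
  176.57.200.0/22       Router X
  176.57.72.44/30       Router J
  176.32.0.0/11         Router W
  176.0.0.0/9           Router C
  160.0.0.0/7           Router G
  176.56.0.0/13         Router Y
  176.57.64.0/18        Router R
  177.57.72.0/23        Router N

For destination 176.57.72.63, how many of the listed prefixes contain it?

Prefixes containing 176.57.72.63:
  176.0.0.0/9 (176.0.0.0 - 176.127.255.255)
  176.32.0.0/11 (176.32.0.0 - 176.63.255.255)
  176.48.0.0/12 (176.48.0.0 - 176.63.255.255)
  176.56.0.0/13 (176.56.0.0 - 176.63.255.255)
  176.57.64.0/18 (176.57.64.0 - 176.57.127.255)
Total matching entries: 5.

5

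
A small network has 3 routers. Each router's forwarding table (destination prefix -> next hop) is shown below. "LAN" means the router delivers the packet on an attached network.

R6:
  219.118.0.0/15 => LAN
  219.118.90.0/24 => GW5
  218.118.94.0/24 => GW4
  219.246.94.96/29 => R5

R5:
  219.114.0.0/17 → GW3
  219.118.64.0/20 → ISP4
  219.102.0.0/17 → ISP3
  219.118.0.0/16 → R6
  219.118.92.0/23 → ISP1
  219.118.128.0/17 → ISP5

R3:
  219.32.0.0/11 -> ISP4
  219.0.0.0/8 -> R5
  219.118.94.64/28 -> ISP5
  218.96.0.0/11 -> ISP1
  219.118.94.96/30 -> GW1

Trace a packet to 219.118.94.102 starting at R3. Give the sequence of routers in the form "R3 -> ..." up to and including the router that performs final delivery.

At R3: longest match for 219.118.94.102 is 219.0.0.0/8 -> R5
At R5: longest match for 219.118.94.102 is 219.118.0.0/16 -> R6
At R6: longest match for 219.118.94.102 is 219.118.0.0/15 -> LAN

R3 -> R5 -> R6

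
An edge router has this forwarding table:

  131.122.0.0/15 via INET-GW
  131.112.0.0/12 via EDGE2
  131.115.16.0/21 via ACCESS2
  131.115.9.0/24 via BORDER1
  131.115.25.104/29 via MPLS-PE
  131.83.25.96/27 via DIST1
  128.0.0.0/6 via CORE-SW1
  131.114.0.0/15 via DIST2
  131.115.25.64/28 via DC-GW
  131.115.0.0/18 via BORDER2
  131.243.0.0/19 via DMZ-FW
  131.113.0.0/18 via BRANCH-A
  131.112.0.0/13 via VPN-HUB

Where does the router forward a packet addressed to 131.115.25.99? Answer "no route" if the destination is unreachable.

BORDER2

Routes whose prefix contains 131.115.25.99:
  128.0.0.0/6 (128.0.0.0 - 131.255.255.255) -> CORE-SW1
  131.112.0.0/12 (131.112.0.0 - 131.127.255.255) -> EDGE2
  131.112.0.0/13 (131.112.0.0 - 131.119.255.255) -> VPN-HUB
  131.114.0.0/15 (131.114.0.0 - 131.115.255.255) -> DIST2
  131.115.0.0/18 (131.115.0.0 - 131.115.63.255) -> BORDER2
More-specific entries that do NOT match:
  131.115.25.104/29 (131.115.25.104 - 131.115.25.111) does not contain 131.115.25.99
  131.115.25.64/28 (131.115.25.64 - 131.115.25.79) does not contain 131.115.25.99
  131.83.25.96/27 (131.83.25.96 - 131.83.25.127) does not contain 131.115.25.99
  131.115.9.0/24 (131.115.9.0 - 131.115.9.255) does not contain 131.115.25.99
  131.115.16.0/21 (131.115.16.0 - 131.115.23.255) does not contain 131.115.25.99
  131.243.0.0/19 (131.243.0.0 - 131.243.31.255) does not contain 131.115.25.99
Longest matching prefix is /18 -> next hop BORDER2.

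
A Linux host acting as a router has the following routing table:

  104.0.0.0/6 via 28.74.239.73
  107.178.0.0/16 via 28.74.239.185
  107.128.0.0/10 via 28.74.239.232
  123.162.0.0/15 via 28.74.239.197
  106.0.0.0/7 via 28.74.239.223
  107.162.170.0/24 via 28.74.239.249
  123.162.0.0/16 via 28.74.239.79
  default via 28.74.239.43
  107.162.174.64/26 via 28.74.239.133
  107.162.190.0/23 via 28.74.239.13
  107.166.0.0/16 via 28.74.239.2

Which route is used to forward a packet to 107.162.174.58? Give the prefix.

Entries matching 107.162.174.58:
  0.0.0.0/0 (default, matches everything)
  104.0.0.0/6 (104.0.0.0 - 107.255.255.255)
  106.0.0.0/7 (106.0.0.0 - 107.255.255.255)
  107.128.0.0/10 (107.128.0.0 - 107.191.255.255)
Most specific is 107.128.0.0/10.

107.128.0.0/10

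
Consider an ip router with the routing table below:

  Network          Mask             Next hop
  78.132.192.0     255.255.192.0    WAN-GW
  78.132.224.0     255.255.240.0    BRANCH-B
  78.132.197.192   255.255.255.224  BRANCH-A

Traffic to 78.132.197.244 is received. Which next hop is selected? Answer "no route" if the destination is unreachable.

Routes whose prefix contains 78.132.197.244:
  78.132.192.0/18 (78.132.192.0 - 78.132.255.255) -> WAN-GW
More-specific entries that do NOT match:
  78.132.197.192/27 (78.132.197.192 - 78.132.197.223) does not contain 78.132.197.244
  78.132.224.0/20 (78.132.224.0 - 78.132.239.255) does not contain 78.132.197.244
Longest matching prefix is /18 -> next hop WAN-GW.

WAN-GW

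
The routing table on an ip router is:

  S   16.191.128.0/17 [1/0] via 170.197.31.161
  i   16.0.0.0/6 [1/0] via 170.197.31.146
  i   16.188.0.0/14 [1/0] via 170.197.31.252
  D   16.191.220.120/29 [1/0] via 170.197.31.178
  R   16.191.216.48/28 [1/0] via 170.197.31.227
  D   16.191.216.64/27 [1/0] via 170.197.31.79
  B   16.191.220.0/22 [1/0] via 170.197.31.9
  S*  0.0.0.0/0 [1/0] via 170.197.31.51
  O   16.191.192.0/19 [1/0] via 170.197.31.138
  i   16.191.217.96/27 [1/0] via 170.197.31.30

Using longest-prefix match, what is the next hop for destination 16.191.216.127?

Routes whose prefix contains 16.191.216.127:
  0.0.0.0/0 (default, matches everything) -> 170.197.31.51
  16.0.0.0/6 (16.0.0.0 - 19.255.255.255) -> 170.197.31.146
  16.188.0.0/14 (16.188.0.0 - 16.191.255.255) -> 170.197.31.252
  16.191.128.0/17 (16.191.128.0 - 16.191.255.255) -> 170.197.31.161
  16.191.192.0/19 (16.191.192.0 - 16.191.223.255) -> 170.197.31.138
More-specific entries that do NOT match:
  16.191.220.120/29 (16.191.220.120 - 16.191.220.127) does not contain 16.191.216.127
  16.191.216.48/28 (16.191.216.48 - 16.191.216.63) does not contain 16.191.216.127
  16.191.216.64/27 (16.191.216.64 - 16.191.216.95) does not contain 16.191.216.127
  16.191.217.96/27 (16.191.217.96 - 16.191.217.127) does not contain 16.191.216.127
  16.191.220.0/22 (16.191.220.0 - 16.191.223.255) does not contain 16.191.216.127
Longest matching prefix is /19 -> next hop 170.197.31.138.

170.197.31.138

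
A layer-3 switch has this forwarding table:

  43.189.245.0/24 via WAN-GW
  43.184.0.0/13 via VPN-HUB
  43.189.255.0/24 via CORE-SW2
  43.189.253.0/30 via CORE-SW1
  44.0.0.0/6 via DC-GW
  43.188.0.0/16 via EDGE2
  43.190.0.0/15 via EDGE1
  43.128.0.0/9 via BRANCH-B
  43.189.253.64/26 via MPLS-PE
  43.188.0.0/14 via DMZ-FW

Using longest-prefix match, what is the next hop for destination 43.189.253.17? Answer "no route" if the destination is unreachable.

DMZ-FW

Routes whose prefix contains 43.189.253.17:
  43.128.0.0/9 (43.128.0.0 - 43.255.255.255) -> BRANCH-B
  43.184.0.0/13 (43.184.0.0 - 43.191.255.255) -> VPN-HUB
  43.188.0.0/14 (43.188.0.0 - 43.191.255.255) -> DMZ-FW
More-specific entries that do NOT match:
  43.189.253.0/30 (43.189.253.0 - 43.189.253.3) does not contain 43.189.253.17
  43.189.253.64/26 (43.189.253.64 - 43.189.253.127) does not contain 43.189.253.17
  43.189.245.0/24 (43.189.245.0 - 43.189.245.255) does not contain 43.189.253.17
  43.189.255.0/24 (43.189.255.0 - 43.189.255.255) does not contain 43.189.253.17
  43.188.0.0/16 (43.188.0.0 - 43.188.255.255) does not contain 43.189.253.17
  43.190.0.0/15 (43.190.0.0 - 43.191.255.255) does not contain 43.189.253.17
Longest matching prefix is /14 -> next hop DMZ-FW.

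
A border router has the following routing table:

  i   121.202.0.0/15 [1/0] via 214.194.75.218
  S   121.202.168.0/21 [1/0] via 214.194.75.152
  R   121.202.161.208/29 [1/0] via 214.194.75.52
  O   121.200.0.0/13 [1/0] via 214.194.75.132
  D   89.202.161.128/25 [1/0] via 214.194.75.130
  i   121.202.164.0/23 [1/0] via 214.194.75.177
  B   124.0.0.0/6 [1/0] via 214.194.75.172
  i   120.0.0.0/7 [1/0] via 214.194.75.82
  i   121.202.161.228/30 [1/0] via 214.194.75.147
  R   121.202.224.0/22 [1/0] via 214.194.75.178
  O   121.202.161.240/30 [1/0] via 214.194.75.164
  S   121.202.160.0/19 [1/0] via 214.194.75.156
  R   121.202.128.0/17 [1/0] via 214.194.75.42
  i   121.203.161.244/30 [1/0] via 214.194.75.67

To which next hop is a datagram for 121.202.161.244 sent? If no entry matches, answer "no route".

Routes whose prefix contains 121.202.161.244:
  120.0.0.0/7 (120.0.0.0 - 121.255.255.255) -> 214.194.75.82
  121.200.0.0/13 (121.200.0.0 - 121.207.255.255) -> 214.194.75.132
  121.202.0.0/15 (121.202.0.0 - 121.203.255.255) -> 214.194.75.218
  121.202.128.0/17 (121.202.128.0 - 121.202.255.255) -> 214.194.75.42
  121.202.160.0/19 (121.202.160.0 - 121.202.191.255) -> 214.194.75.156
More-specific entries that do NOT match:
  121.202.161.228/30 (121.202.161.228 - 121.202.161.231) does not contain 121.202.161.244
  121.202.161.240/30 (121.202.161.240 - 121.202.161.243) does not contain 121.202.161.244
  121.203.161.244/30 (121.203.161.244 - 121.203.161.247) does not contain 121.202.161.244
  121.202.161.208/29 (121.202.161.208 - 121.202.161.215) does not contain 121.202.161.244
  89.202.161.128/25 (89.202.161.128 - 89.202.161.255) does not contain 121.202.161.244
  121.202.164.0/23 (121.202.164.0 - 121.202.165.255) does not contain 121.202.161.244
  121.202.224.0/22 (121.202.224.0 - 121.202.227.255) does not contain 121.202.161.244
  121.202.168.0/21 (121.202.168.0 - 121.202.175.255) does not contain 121.202.161.244
Longest matching prefix is /19 -> next hop 214.194.75.156.

214.194.75.156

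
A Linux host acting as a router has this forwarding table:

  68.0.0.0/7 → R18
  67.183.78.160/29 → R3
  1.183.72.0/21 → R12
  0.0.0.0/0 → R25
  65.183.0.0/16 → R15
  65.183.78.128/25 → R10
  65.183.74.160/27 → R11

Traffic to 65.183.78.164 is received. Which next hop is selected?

Routes whose prefix contains 65.183.78.164:
  0.0.0.0/0 (default, matches everything) -> R25
  65.183.0.0/16 (65.183.0.0 - 65.183.255.255) -> R15
  65.183.78.128/25 (65.183.78.128 - 65.183.78.255) -> R10
More-specific entries that do NOT match:
  67.183.78.160/29 (67.183.78.160 - 67.183.78.167) does not contain 65.183.78.164
  65.183.74.160/27 (65.183.74.160 - 65.183.74.191) does not contain 65.183.78.164
Longest matching prefix is /25 -> next hop R10.

R10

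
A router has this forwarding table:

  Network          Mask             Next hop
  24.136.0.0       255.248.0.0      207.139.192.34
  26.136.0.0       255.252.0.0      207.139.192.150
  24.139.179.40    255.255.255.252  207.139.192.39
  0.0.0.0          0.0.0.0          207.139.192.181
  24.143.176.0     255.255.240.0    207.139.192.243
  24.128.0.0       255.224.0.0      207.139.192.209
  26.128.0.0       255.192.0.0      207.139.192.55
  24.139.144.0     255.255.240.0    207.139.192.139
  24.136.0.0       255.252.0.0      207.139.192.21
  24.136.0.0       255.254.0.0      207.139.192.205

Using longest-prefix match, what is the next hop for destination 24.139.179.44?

Routes whose prefix contains 24.139.179.44:
  0.0.0.0/0 (default, matches everything) -> 207.139.192.181
  24.128.0.0/11 (24.128.0.0 - 24.159.255.255) -> 207.139.192.209
  24.136.0.0/13 (24.136.0.0 - 24.143.255.255) -> 207.139.192.34
  24.136.0.0/14 (24.136.0.0 - 24.139.255.255) -> 207.139.192.21
More-specific entries that do NOT match:
  24.139.179.40/30 (24.139.179.40 - 24.139.179.43) does not contain 24.139.179.44
  24.143.176.0/20 (24.143.176.0 - 24.143.191.255) does not contain 24.139.179.44
  24.139.144.0/20 (24.139.144.0 - 24.139.159.255) does not contain 24.139.179.44
  24.136.0.0/15 (24.136.0.0 - 24.137.255.255) does not contain 24.139.179.44
Longest matching prefix is /14 -> next hop 207.139.192.21.

207.139.192.21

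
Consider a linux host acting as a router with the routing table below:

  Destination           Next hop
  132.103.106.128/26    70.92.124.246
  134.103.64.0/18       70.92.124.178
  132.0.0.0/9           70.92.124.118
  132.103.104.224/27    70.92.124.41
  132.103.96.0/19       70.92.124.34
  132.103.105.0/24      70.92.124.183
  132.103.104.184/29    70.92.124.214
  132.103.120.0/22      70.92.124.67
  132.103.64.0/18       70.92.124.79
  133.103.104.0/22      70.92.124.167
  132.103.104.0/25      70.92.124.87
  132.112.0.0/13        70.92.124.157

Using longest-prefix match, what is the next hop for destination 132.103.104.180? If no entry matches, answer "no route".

70.92.124.34

Routes whose prefix contains 132.103.104.180:
  132.0.0.0/9 (132.0.0.0 - 132.127.255.255) -> 70.92.124.118
  132.103.64.0/18 (132.103.64.0 - 132.103.127.255) -> 70.92.124.79
  132.103.96.0/19 (132.103.96.0 - 132.103.127.255) -> 70.92.124.34
More-specific entries that do NOT match:
  132.103.104.184/29 (132.103.104.184 - 132.103.104.191) does not contain 132.103.104.180
  132.103.104.224/27 (132.103.104.224 - 132.103.104.255) does not contain 132.103.104.180
  132.103.106.128/26 (132.103.106.128 - 132.103.106.191) does not contain 132.103.104.180
  132.103.104.0/25 (132.103.104.0 - 132.103.104.127) does not contain 132.103.104.180
  132.103.105.0/24 (132.103.105.0 - 132.103.105.255) does not contain 132.103.104.180
  132.103.120.0/22 (132.103.120.0 - 132.103.123.255) does not contain 132.103.104.180
  133.103.104.0/22 (133.103.104.0 - 133.103.107.255) does not contain 132.103.104.180
Longest matching prefix is /19 -> next hop 70.92.124.34.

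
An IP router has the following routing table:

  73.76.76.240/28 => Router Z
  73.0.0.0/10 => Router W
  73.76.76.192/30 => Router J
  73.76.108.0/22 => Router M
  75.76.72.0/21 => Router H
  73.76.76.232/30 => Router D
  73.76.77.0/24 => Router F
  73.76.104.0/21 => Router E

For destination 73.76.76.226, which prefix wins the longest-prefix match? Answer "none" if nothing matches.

none

73.76.76.226 is outside every listed prefix and there is no default route.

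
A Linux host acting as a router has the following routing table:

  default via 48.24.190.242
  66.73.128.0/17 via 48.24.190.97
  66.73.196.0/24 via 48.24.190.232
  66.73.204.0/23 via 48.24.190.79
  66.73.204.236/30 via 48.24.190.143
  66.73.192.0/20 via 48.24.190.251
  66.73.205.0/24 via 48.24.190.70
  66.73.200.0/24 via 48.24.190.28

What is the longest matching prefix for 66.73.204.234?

66.73.204.0/23

Entries matching 66.73.204.234:
  0.0.0.0/0 (default, matches everything)
  66.73.128.0/17 (66.73.128.0 - 66.73.255.255)
  66.73.192.0/20 (66.73.192.0 - 66.73.207.255)
  66.73.204.0/23 (66.73.204.0 - 66.73.205.255)
Most specific is 66.73.204.0/23.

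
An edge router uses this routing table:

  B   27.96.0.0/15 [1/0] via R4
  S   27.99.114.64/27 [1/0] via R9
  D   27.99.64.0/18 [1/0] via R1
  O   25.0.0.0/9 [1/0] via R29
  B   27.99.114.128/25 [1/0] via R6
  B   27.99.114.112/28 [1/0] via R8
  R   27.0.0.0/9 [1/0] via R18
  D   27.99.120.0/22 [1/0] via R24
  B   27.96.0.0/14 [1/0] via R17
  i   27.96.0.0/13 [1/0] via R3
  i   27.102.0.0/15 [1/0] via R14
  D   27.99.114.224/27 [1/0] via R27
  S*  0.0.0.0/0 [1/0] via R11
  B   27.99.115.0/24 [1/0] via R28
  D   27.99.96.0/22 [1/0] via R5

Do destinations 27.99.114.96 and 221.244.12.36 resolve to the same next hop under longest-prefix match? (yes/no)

no

27.99.114.96: longest match 27.99.64.0/18 -> R1
221.244.12.36: longest match 0.0.0.0/0 -> R11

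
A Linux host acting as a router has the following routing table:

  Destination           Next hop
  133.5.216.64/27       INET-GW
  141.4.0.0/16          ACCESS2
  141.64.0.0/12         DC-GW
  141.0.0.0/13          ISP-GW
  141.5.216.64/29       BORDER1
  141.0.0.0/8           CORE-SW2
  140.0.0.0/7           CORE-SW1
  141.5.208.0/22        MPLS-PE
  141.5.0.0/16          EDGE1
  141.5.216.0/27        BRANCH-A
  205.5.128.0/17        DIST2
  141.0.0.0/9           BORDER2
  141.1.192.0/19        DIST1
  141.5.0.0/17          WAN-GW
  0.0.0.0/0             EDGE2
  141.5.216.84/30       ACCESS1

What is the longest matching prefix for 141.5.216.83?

141.5.0.0/16

Entries matching 141.5.216.83:
  0.0.0.0/0 (default, matches everything)
  140.0.0.0/7 (140.0.0.0 - 141.255.255.255)
  141.0.0.0/8 (141.0.0.0 - 141.255.255.255)
  141.0.0.0/9 (141.0.0.0 - 141.127.255.255)
  141.0.0.0/13 (141.0.0.0 - 141.7.255.255)
  141.5.0.0/16 (141.5.0.0 - 141.5.255.255)
Most specific is 141.5.0.0/16.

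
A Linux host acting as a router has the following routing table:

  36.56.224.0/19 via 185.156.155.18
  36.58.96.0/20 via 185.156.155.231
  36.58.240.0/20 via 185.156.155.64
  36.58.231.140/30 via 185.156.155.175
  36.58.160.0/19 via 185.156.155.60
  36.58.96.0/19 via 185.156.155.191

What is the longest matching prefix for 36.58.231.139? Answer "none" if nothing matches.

36.58.231.139 is outside every listed prefix and there is no default route.

none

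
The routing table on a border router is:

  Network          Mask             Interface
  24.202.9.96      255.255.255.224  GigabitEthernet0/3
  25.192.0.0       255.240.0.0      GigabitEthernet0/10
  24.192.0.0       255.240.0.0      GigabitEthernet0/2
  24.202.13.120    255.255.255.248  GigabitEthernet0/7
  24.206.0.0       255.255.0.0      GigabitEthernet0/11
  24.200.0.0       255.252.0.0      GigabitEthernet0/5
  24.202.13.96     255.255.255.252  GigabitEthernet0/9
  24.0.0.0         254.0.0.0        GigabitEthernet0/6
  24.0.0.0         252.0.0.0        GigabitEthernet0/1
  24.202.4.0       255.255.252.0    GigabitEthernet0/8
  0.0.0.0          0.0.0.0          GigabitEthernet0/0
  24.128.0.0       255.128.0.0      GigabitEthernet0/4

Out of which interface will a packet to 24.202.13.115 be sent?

GigabitEthernet0/5

Routes whose prefix contains 24.202.13.115:
  0.0.0.0/0 (default, matches everything) -> GigabitEthernet0/0
  24.0.0.0/6 (24.0.0.0 - 27.255.255.255) -> GigabitEthernet0/1
  24.0.0.0/7 (24.0.0.0 - 25.255.255.255) -> GigabitEthernet0/6
  24.128.0.0/9 (24.128.0.0 - 24.255.255.255) -> GigabitEthernet0/4
  24.192.0.0/12 (24.192.0.0 - 24.207.255.255) -> GigabitEthernet0/2
  24.200.0.0/14 (24.200.0.0 - 24.203.255.255) -> GigabitEthernet0/5
More-specific entries that do NOT match:
  24.202.13.96/30 (24.202.13.96 - 24.202.13.99) does not contain 24.202.13.115
  24.202.13.120/29 (24.202.13.120 - 24.202.13.127) does not contain 24.202.13.115
  24.202.9.96/27 (24.202.9.96 - 24.202.9.127) does not contain 24.202.13.115
  24.202.4.0/22 (24.202.4.0 - 24.202.7.255) does not contain 24.202.13.115
  24.206.0.0/16 (24.206.0.0 - 24.206.255.255) does not contain 24.202.13.115
Longest matching prefix is /14 -> interface GigabitEthernet0/5.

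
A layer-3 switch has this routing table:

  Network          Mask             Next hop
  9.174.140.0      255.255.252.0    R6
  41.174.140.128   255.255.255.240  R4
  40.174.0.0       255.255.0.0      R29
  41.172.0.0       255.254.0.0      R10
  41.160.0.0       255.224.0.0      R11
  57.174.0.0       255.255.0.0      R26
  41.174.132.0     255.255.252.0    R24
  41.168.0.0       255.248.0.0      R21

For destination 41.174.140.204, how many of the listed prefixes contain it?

Prefixes containing 41.174.140.204:
  41.160.0.0/11 (41.160.0.0 - 41.191.255.255)
  41.168.0.0/13 (41.168.0.0 - 41.175.255.255)
Total matching entries: 2.

2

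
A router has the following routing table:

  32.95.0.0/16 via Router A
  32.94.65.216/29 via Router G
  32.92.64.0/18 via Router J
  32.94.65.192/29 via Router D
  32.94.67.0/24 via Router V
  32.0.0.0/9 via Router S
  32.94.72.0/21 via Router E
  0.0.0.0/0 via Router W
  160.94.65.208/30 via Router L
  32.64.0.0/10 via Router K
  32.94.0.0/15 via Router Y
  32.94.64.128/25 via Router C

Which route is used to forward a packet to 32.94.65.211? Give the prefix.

32.94.0.0/15

Entries matching 32.94.65.211:
  0.0.0.0/0 (default, matches everything)
  32.0.0.0/9 (32.0.0.0 - 32.127.255.255)
  32.64.0.0/10 (32.64.0.0 - 32.127.255.255)
  32.94.0.0/15 (32.94.0.0 - 32.95.255.255)
Most specific is 32.94.0.0/15.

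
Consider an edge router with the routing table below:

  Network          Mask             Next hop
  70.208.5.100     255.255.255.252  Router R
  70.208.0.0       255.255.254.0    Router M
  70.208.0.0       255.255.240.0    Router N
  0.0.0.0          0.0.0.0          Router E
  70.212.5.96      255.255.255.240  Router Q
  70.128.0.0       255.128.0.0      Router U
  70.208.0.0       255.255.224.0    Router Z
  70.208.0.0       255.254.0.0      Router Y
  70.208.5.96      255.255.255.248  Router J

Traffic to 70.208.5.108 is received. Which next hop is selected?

Routes whose prefix contains 70.208.5.108:
  0.0.0.0/0 (default, matches everything) -> Router E
  70.128.0.0/9 (70.128.0.0 - 70.255.255.255) -> Router U
  70.208.0.0/15 (70.208.0.0 - 70.209.255.255) -> Router Y
  70.208.0.0/19 (70.208.0.0 - 70.208.31.255) -> Router Z
  70.208.0.0/20 (70.208.0.0 - 70.208.15.255) -> Router N
More-specific entries that do NOT match:
  70.208.5.100/30 (70.208.5.100 - 70.208.5.103) does not contain 70.208.5.108
  70.208.5.96/29 (70.208.5.96 - 70.208.5.103) does not contain 70.208.5.108
  70.212.5.96/28 (70.212.5.96 - 70.212.5.111) does not contain 70.208.5.108
  70.208.0.0/23 (70.208.0.0 - 70.208.1.255) does not contain 70.208.5.108
Longest matching prefix is /20 -> next hop Router N.

Router N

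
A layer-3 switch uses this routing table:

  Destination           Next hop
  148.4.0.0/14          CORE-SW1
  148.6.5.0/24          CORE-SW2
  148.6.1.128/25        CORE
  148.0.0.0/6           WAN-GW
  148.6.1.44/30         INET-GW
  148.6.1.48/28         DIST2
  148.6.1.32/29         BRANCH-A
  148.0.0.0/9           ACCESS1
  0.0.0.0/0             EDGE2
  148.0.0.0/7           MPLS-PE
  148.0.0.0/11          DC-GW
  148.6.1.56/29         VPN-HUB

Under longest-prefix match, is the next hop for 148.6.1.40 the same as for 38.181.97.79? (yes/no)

no

148.6.1.40: longest match 148.4.0.0/14 -> CORE-SW1
38.181.97.79: longest match 0.0.0.0/0 -> EDGE2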